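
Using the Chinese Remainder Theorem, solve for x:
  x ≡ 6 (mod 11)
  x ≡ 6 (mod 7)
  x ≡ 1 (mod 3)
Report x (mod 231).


Moduli 11, 7, 3 are pairwise coprime; by CRT there is a unique solution modulo M = 11 · 7 · 3 = 231.
Solve pairwise, accumulating the modulus:
  Start with x ≡ 6 (mod 11).
  Combine with x ≡ 6 (mod 7): since gcd(11, 7) = 1, we get a unique residue mod 77.
    Write x = 6 + 11·t and substitute into x ≡ 6 (mod 7): 11·t ≡ 6 − 6 = 0 (mod 7).
    Reduce coefficients mod 7: 4·t ≡ 0 (mod 7).
    The inverse of 4 mod 7 is 2 (since 4·2 = 8 = 1·7 + 1), so t ≡ 2·0 = 0 ≡ 0 (mod 7).
    Then x = 6 + 11·0 = 6, valid modulo lcm(11, 7) = 77: x ≡ 6 (mod 77).
  Combine with x ≡ 1 (mod 3): since gcd(77, 3) = 1, we get a unique residue mod 231.
    Write x = 6 + 77·t and substitute into x ≡ 1 (mod 3): 77·t ≡ 1 − 6 = -5 (mod 3).
    Reduce coefficients mod 3: 2·t ≡ 1 (mod 3).
    The inverse of 2 mod 3 is 2 (since 2·2 = 4 = 1·3 + 1), so t ≡ 2·1 = 2 ≡ 2 (mod 3).
    Then x = 6 + 77·2 = 160, valid modulo lcm(77, 3) = 231: x ≡ 160 (mod 231).
Verify: 160 mod 11 = 6 ✓, 160 mod 7 = 6 ✓, 160 mod 3 = 1 ✓.

x ≡ 160 (mod 231).


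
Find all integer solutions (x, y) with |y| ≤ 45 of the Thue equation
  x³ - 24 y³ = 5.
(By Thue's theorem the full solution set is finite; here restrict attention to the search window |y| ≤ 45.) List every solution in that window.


The equation is x³ - 24y³ = 5. For fixed y, x³ = 24·y³ + 5, so a solution requires the RHS to be a perfect cube.
Strategy: iterate y from -45 to 45, compute RHS = 24·y³ + 5, and check whether it is a (positive or negative) perfect cube.
Check small values of y:
  y = 0: RHS = 5 is not a perfect cube.
  y = 1: RHS = 29 is not a perfect cube.
  y = -1: RHS = -19 is not a perfect cube.
  y = 2: RHS = 197 is not a perfect cube.
  y = -2: RHS = -187 is not a perfect cube.
  y = 3: RHS = 653 is not a perfect cube.
  y = -3: RHS = -643 is not a perfect cube.
Continuing the search up to |y| = 45 finds no solutions either.
No (x, y) in the scanned range satisfies the equation.

No integer solutions with |y| ≤ 45.


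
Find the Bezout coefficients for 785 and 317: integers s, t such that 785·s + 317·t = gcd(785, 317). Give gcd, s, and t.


Euclidean algorithm on (785, 317) — divide until remainder is 0:
  785 = 2 · 317 + 151
  317 = 2 · 151 + 15
  151 = 10 · 15 + 1
  15 = 15 · 1 + 0
gcd(785, 317) = 1.
Track Bezout coefficients alongside the remainders: start with r₀ = 785 = a·1 + b·0 (s = 1, t = 0) and r₁ = 317 = a·0 + b·1 (s = 0, t = 1); each new remainder r_{k+1} = r_{k-1} − q_k·r_k inherits s_{k+1} = s_{k-1} − q_k·s_k, t_{k+1} = t_{k-1} − q_k·t_k, so r_k = a·s_k + b·t_k at every step:
  q = 2: r = 151, s = 1 − 2·0 = 1, t = 0 − 2·1 = -2  (check: 785·1 + 317·(-2) = 151)
  q = 2: r = 15, s = 0 − 2·1 = -2, t = 1 − 2·(-2) = 5  (check: 785·(-2) + 317·5 = 15)
  q = 10: r = 1, s = 1 − 10·(-2) = 21, t = -2 − 10·5 = -52  (check: 785·21 + 317·(-52) = 1)
The row with r = 1 (the gcd) gives the Bezout coefficients s = 21, t = -52.
Result: 785 · (21) + 317 · (-52) = 1.

gcd(785, 317) = 1; s = 21, t = -52 (check: 785·21 + 317·(-52) = 1).


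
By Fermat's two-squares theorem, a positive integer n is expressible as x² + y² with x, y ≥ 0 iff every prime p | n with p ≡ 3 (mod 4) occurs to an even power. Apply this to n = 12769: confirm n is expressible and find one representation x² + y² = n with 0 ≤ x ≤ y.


Step 1: Factor n = 12769 = 113^2.
Step 2: Check the mod-4 condition on each prime factor: 113 ≡ 1 (mod 4), exponent 2.
All primes ≡ 3 (mod 4) appear to even exponent (or don't appear), so by the two-squares theorem n IS expressible as a sum of two squares.
Step 3: Build a representation. Here n = 113 · 113 is a product of primes ≡ 1 (mod 4). Each prime p ≡ 1 (mod 4) is itself a sum of two squares; find a² by testing p − a² for a perfect square:
  113: 113 − 1² = 112, 113 − 2² = 109, 113 − 3² = 104, 113 − 4² = 97, 113 − 5² = 88, 113 − 6² = 77, 113 − 7² = 64 = 8² ⇒ 113 = 7² + 8².
  Combine using the Brahmagupta–Fibonacci identity (a² + b²)(c² + d²) = (ac − bd)² + (ad + bc)² = (ac + bd)² + (ad − bc)²:
  113 · 113 = 12769: from (7² + 8²)(7² + 8²), take (7·7 − 8·8, 7·8 + 8·7) = (49 − 64, 56 + 56) = (-15, 112); dropping signs (only squares matter) gives (15, 112); check 15² + 112² = 225 + 12544 = 12769 ✓.
Step 4: Order so x ≤ y and verify: 15² + 112² = 225 + 12544 = 12769 = n. ✓

n = 12769 = 15² + 112² (one valid representation with x ≤ y).


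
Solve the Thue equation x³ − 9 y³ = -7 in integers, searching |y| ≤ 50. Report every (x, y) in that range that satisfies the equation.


The equation is x³ - 9y³ = -7. For fixed y, x³ = 9·y³ − 7, so a solution requires the RHS to be a perfect cube.
Strategy: iterate y from -50 to 50, compute RHS = 9·y³ − 7, and check whether it is a (positive or negative) perfect cube.
Check small values of y:
  y = 0: RHS = -7 is not a perfect cube.
  y = 1: RHS = 2 is not a perfect cube.
  y = -1: RHS = -16 is not a perfect cube.
  y = 2: RHS = 65 is not a perfect cube.
  y = -2: RHS = -79 is not a perfect cube.
  y = 3: RHS = 236 is not a perfect cube.
  y = -3: RHS = -250 is not a perfect cube.
Continuing the search up to |y| = 50 finds no solutions either.
No (x, y) in the scanned range satisfies the equation.

No integer solutions with |y| ≤ 50.


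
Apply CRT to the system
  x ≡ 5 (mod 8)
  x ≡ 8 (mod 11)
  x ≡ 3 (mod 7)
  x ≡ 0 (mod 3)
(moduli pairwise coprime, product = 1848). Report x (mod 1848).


Product of moduli M = 8 · 11 · 7 · 3 = 1848.
Merge one congruence at a time:
  Start: x ≡ 5 (mod 8).
  Combine with x ≡ 8 (mod 11); new modulus lcm = 88.
    Write x = 5 + 8·t and substitute into x ≡ 8 (mod 11): 8·t ≡ 8 − 5 = 3 (mod 11).
    The inverse of 8 mod 11 is 7 (since 8·7 = 56 = 5·11 + 1), so t ≡ 7·3 = 21 ≡ 10 (mod 11).
    Then x = 5 + 8·10 = 85, valid modulo lcm(8, 11) = 88: x ≡ 85 (mod 88).
  Combine with x ≡ 3 (mod 7); new modulus lcm = 616.
    Write x = 85 + 88·t and substitute into x ≡ 3 (mod 7): 88·t ≡ 3 − 85 = -82 (mod 7).
    Reduce coefficients mod 7: 4·t ≡ 2 (mod 7).
    The inverse of 4 mod 7 is 2 (since 4·2 = 8 = 1·7 + 1), so t ≡ 2·2 = 4 ≡ 4 (mod 7).
    Then x = 85 + 88·4 = 437, valid modulo lcm(88, 7) = 616: x ≡ 437 (mod 616).
  Combine with x ≡ 0 (mod 3); new modulus lcm = 1848.
    Write x = 437 + 616·t and substitute into x ≡ 0 (mod 3): 616·t ≡ 0 − 437 = -437 (mod 3).
    Reduce coefficients mod 3: 1·t ≡ 1 (mod 3).
    So t ≡ 1 (mod 3).
    Then x = 437 + 616·1 = 1053, valid modulo lcm(616, 3) = 1848: x ≡ 1053 (mod 1848).
Verify against each original: 1053 mod 8 = 5, 1053 mod 11 = 8, 1053 mod 7 = 3, 1053 mod 3 = 0.

x ≡ 1053 (mod 1848).


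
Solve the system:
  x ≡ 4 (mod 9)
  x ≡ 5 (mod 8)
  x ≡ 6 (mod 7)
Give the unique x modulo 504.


Moduli 9, 8, 7 are pairwise coprime; by CRT there is a unique solution modulo M = 9 · 8 · 7 = 504.
Solve pairwise, accumulating the modulus:
  Start with x ≡ 4 (mod 9).
  Combine with x ≡ 5 (mod 8): since gcd(9, 8) = 1, we get a unique residue mod 72.
    Write x = 4 + 9·t and substitute into x ≡ 5 (mod 8): 9·t ≡ 5 − 4 = 1 (mod 8).
    Reduce coefficients mod 8: 1·t ≡ 1 (mod 8).
    So t ≡ 1 (mod 8).
    Then x = 4 + 9·1 = 13, valid modulo lcm(9, 8) = 72: x ≡ 13 (mod 72).
  Combine with x ≡ 6 (mod 7): since gcd(72, 7) = 1, we get a unique residue mod 504.
    Write x = 13 + 72·t and substitute into x ≡ 6 (mod 7): 72·t ≡ 6 − 13 = -7 (mod 7).
    Reduce coefficients mod 7: 2·t ≡ 0 (mod 7).
    The inverse of 2 mod 7 is 4 (since 2·4 = 8 = 1·7 + 1), so t ≡ 4·0 = 0 ≡ 0 (mod 7).
    Then x = 13 + 72·0 = 13, valid modulo lcm(72, 7) = 504: x ≡ 13 (mod 504).
Verify: 13 mod 9 = 4 ✓, 13 mod 8 = 5 ✓, 13 mod 7 = 6 ✓.

x ≡ 13 (mod 504).


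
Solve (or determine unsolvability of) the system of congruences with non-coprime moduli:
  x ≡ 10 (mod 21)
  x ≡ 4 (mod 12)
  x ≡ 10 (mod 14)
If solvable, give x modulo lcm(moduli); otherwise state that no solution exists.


Moduli 21, 12, 14 are not pairwise coprime, so CRT works modulo lcm(m_i) when all pairwise compatibility conditions hold.
Pairwise compatibility: gcd(m_i, m_j) must divide a_i - a_j for every pair.
Merge one congruence at a time:
  Start: x ≡ 10 (mod 21).
  Combine with x ≡ 4 (mod 12): gcd(21, 12) = 3; 4 - 10 = -6, which IS divisible by 3, so compatible.
    Write x = 10 + 21·t and substitute into x ≡ 4 (mod 12): 21·t ≡ 4 − 10 = -6 (mod 12).
    Divide the congruence (and modulus) by g = 3: 7·t ≡ -2 (mod 4).
    Reduce coefficients mod 4: 3·t ≡ 2 (mod 4).
    The inverse of 3 mod 4 is 3 (since 3·3 = 9 = 2·4 + 1), so t ≡ 3·2 = 6 ≡ 2 (mod 4).
    Then x = 10 + 21·2 = 52, valid modulo lcm(21, 12) = 84: x ≡ 52 (mod 84).
  Combine with x ≡ 10 (mod 14): gcd(84, 14) = 14; 10 - 52 = -42, which IS divisible by 14, so compatible.
    Write x = 52 + 84·t and substitute into x ≡ 10 (mod 14): 84·t ≡ 10 − 52 = -42 (mod 14).
    Divide the congruence (and modulus) by g = 14: 6·t ≡ -3 (mod 1).
    Modulo 1 every t works; take t = 0.
    Then x = 52 + 84·0 = 52, valid modulo lcm(84, 14) = 84: x ≡ 52 (mod 84).
Verify: 52 mod 21 = 10, 52 mod 12 = 4, 52 mod 14 = 10.

x ≡ 52 (mod 84).


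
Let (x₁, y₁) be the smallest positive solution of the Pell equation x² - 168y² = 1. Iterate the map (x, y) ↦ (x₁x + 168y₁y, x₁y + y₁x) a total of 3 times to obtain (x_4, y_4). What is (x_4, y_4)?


Step 1: Find the fundamental solution (x₁, y₁) of x² - 168y² = 1.
  Expand √168 as a continued fraction. a₀ = ⌊√168⌋ = 12; iterate m_{k+1} = d_k·a_k − m_k, d_{k+1} = (168 − m_{k+1}²)/d_k, a_{k+1} = ⌊(a₀ + m_{k+1})/d_{k+1}⌋ (starting m₀ = 0, d₀ = 1), with convergents p_k = a_k·p_{k-1} + p_{k-2}, q_k = a_k·q_{k-1} + q_{k-2} (p₋₁ = 1, q₋₁ = 0):
  k = 0: a₀ = 12; p₀/q₀ = 12/1; p₀² − 168·q₀² = 144 − 168 = -24.
  k = 1: m = 12, d = 24, a = ⌊(12 + 12)/24⌋ = 1; p/q = (1·12 + 1)/(1·1 + 0) = 13/1; p² − 168·q² = 169 − 168 = 1.
  The first convergent with p² − 168·q² = 1 gives the fundamental solution (x₁, y₁) = (13, 1).
Step 2: Apply the recurrence (x_{n+1}, y_{n+1}) = (x₁x_n + 168y₁y_n, x₁y_n + y₁x_n) repeatedly.
  From (x_1, y_1) = (13, 1): x_2 = 13·13 + 168·1·1 = 337; y_2 = 13·1 + 1·13 = 26.
  From (x_2, y_2) = (337, 26): x_3 = 13·337 + 168·1·26 = 8749; y_3 = 13·26 + 1·337 = 675.
  From (x_3, y_3) = (8749, 675): x_4 = 13·8749 + 168·1·675 = 227137; y_4 = 13·675 + 1·8749 = 17524.
Step 3: Verify x_4² - 168·y_4² = 51591216769 - 51591216768 = 1 (should be 1). ✓

(x_1, y_1) = (13, 1); (x_4, y_4) = (227137, 17524).


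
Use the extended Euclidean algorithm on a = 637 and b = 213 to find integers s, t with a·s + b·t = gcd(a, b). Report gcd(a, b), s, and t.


Euclidean algorithm on (637, 213) — divide until remainder is 0:
  637 = 2 · 213 + 211
  213 = 1 · 211 + 2
  211 = 105 · 2 + 1
  2 = 2 · 1 + 0
gcd(637, 213) = 1.
Track Bezout coefficients alongside the remainders: start with r₀ = 637 = a·1 + b·0 (s = 1, t = 0) and r₁ = 213 = a·0 + b·1 (s = 0, t = 1); each new remainder r_{k+1} = r_{k-1} − q_k·r_k inherits s_{k+1} = s_{k-1} − q_k·s_k, t_{k+1} = t_{k-1} − q_k·t_k, so r_k = a·s_k + b·t_k at every step:
  q = 2: r = 211, s = 1 − 2·0 = 1, t = 0 − 2·1 = -2  (check: 637·1 + 213·(-2) = 211)
  q = 1: r = 2, s = 0 − 1·1 = -1, t = 1 − 1·(-2) = 3  (check: 637·(-1) + 213·3 = 2)
  q = 105: r = 1, s = 1 − 105·(-1) = 106, t = -2 − 105·3 = -317  (check: 637·106 + 213·(-317) = 1)
The row with r = 1 (the gcd) gives the Bezout coefficients s = 106, t = -317.
Result: 637 · (106) + 213 · (-317) = 1.

gcd(637, 213) = 1; s = 106, t = -317 (check: 637·106 + 213·(-317) = 1).


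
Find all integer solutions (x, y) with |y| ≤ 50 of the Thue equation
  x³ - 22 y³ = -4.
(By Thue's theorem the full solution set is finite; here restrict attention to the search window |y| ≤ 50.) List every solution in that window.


The equation is x³ - 22y³ = -4. For fixed y, x³ = 22·y³ − 4, so a solution requires the RHS to be a perfect cube.
Strategy: iterate y from -50 to 50, compute RHS = 22·y³ − 4, and check whether it is a (positive or negative) perfect cube.
Check small values of y:
  y = 0: RHS = -4 is not a perfect cube.
  y = 1: RHS = 18 is not a perfect cube.
  y = -1: RHS = -26 is not a perfect cube.
  y = 2: RHS = 172 is not a perfect cube.
  y = -2: RHS = -180 is not a perfect cube.
  y = 3: RHS = 590 is not a perfect cube.
  y = -3: RHS = -598 is not a perfect cube.
Continuing the search up to |y| = 50 finds no solutions either.
No (x, y) in the scanned range satisfies the equation.

No integer solutions with |y| ≤ 50.


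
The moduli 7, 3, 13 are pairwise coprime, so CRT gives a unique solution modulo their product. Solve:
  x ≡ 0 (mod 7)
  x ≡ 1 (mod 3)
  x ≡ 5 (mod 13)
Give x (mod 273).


Moduli 7, 3, 13 are pairwise coprime; by CRT there is a unique solution modulo M = 7 · 3 · 13 = 273.
Solve pairwise, accumulating the modulus:
  Start with x ≡ 0 (mod 7).
  Combine with x ≡ 1 (mod 3): since gcd(7, 3) = 1, we get a unique residue mod 21.
    Write x = 0 + 7·t and substitute into x ≡ 1 (mod 3): 7·t ≡ 1 − 0 = 1 (mod 3).
    Reduce coefficients mod 3: 1·t ≡ 1 (mod 3).
    So t ≡ 1 (mod 3).
    Then x = 0 + 7·1 = 7, valid modulo lcm(7, 3) = 21: x ≡ 7 (mod 21).
  Combine with x ≡ 5 (mod 13): since gcd(21, 13) = 1, we get a unique residue mod 273.
    Write x = 7 + 21·t and substitute into x ≡ 5 (mod 13): 21·t ≡ 5 − 7 = -2 (mod 13).
    Reduce coefficients mod 13: 8·t ≡ 11 (mod 13).
    The inverse of 8 mod 13 is 5 (since 8·5 = 40 = 3·13 + 1), so t ≡ 5·11 = 55 ≡ 3 (mod 13).
    Then x = 7 + 21·3 = 70, valid modulo lcm(21, 13) = 273: x ≡ 70 (mod 273).
Verify: 70 mod 7 = 0 ✓, 70 mod 3 = 1 ✓, 70 mod 13 = 5 ✓.

x ≡ 70 (mod 273).


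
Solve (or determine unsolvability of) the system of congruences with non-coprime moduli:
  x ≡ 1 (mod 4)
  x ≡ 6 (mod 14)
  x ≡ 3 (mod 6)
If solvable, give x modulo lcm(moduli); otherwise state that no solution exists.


Moduli 4, 14, 6 are not pairwise coprime, so CRT works modulo lcm(m_i) when all pairwise compatibility conditions hold.
Pairwise compatibility: gcd(m_i, m_j) must divide a_i - a_j for every pair.
Merge one congruence at a time:
  Start: x ≡ 1 (mod 4).
  Combine with x ≡ 6 (mod 14): gcd(4, 14) = 2, and 6 - 1 = 5 is NOT divisible by 2.
    ⇒ system is inconsistent (no integer solution).

No solution (the system is inconsistent).


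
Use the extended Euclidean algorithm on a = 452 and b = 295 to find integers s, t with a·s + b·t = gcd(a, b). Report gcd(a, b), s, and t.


Euclidean algorithm on (452, 295) — divide until remainder is 0:
  452 = 1 · 295 + 157
  295 = 1 · 157 + 138
  157 = 1 · 138 + 19
  138 = 7 · 19 + 5
  19 = 3 · 5 + 4
  5 = 1 · 4 + 1
  4 = 4 · 1 + 0
gcd(452, 295) = 1.
Track Bezout coefficients alongside the remainders: start with r₀ = 452 = a·1 + b·0 (s = 1, t = 0) and r₁ = 295 = a·0 + b·1 (s = 0, t = 1); each new remainder r_{k+1} = r_{k-1} − q_k·r_k inherits s_{k+1} = s_{k-1} − q_k·s_k, t_{k+1} = t_{k-1} − q_k·t_k, so r_k = a·s_k + b·t_k at every step:
  q = 1: r = 157, s = 1 − 1·0 = 1, t = 0 − 1·1 = -1  (check: 452·1 + 295·(-1) = 157)
  q = 1: r = 138, s = 0 − 1·1 = -1, t = 1 − 1·(-1) = 2  (check: 452·(-1) + 295·2 = 138)
  q = 1: r = 19, s = 1 − 1·(-1) = 2, t = -1 − 1·2 = -3  (check: 452·2 + 295·(-3) = 19)
  q = 7: r = 5, s = -1 − 7·2 = -15, t = 2 − 7·(-3) = 23  (check: 452·(-15) + 295·23 = 5)
  q = 3: r = 4, s = 2 − 3·(-15) = 47, t = -3 − 3·23 = -72  (check: 452·47 + 295·(-72) = 4)
  q = 1: r = 1, s = -15 − 1·47 = -62, t = 23 − 1·(-72) = 95  (check: 452·(-62) + 295·95 = 1)
The row with r = 1 (the gcd) gives the Bezout coefficients s = -62, t = 95.
Result: 452 · (-62) + 295 · (95) = 1.

gcd(452, 295) = 1; s = -62, t = 95 (check: 452·(-62) + 295·95 = 1).


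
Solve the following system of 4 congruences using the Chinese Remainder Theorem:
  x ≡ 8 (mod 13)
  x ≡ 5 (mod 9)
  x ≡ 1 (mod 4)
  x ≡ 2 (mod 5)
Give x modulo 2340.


Product of moduli M = 13 · 9 · 4 · 5 = 2340.
Merge one congruence at a time:
  Start: x ≡ 8 (mod 13).
  Combine with x ≡ 5 (mod 9); new modulus lcm = 117.
    Write x = 8 + 13·t and substitute into x ≡ 5 (mod 9): 13·t ≡ 5 − 8 = -3 (mod 9).
    Reduce coefficients mod 9: 4·t ≡ 6 (mod 9).
    The inverse of 4 mod 9 is 7 (since 4·7 = 28 = 3·9 + 1), so t ≡ 7·6 = 42 ≡ 6 (mod 9).
    Then x = 8 + 13·6 = 86, valid modulo lcm(13, 9) = 117: x ≡ 86 (mod 117).
  Combine with x ≡ 1 (mod 4); new modulus lcm = 468.
    Write x = 86 + 117·t and substitute into x ≡ 1 (mod 4): 117·t ≡ 1 − 86 = -85 (mod 4).
    Reduce coefficients mod 4: 1·t ≡ 3 (mod 4).
    So t ≡ 3 (mod 4).
    Then x = 86 + 117·3 = 437, valid modulo lcm(117, 4) = 468: x ≡ 437 (mod 468).
  Combine with x ≡ 2 (mod 5); new modulus lcm = 2340.
    Write x = 437 + 468·t and substitute into x ≡ 2 (mod 5): 468·t ≡ 2 − 437 = -435 (mod 5).
    Reduce coefficients mod 5: 3·t ≡ 0 (mod 5).
    The inverse of 3 mod 5 is 2 (since 3·2 = 6 = 1·5 + 1), so t ≡ 2·0 = 0 ≡ 0 (mod 5).
    Then x = 437 + 468·0 = 437, valid modulo lcm(468, 5) = 2340: x ≡ 437 (mod 2340).
Verify against each original: 437 mod 13 = 8, 437 mod 9 = 5, 437 mod 4 = 1, 437 mod 5 = 2.

x ≡ 437 (mod 2340).


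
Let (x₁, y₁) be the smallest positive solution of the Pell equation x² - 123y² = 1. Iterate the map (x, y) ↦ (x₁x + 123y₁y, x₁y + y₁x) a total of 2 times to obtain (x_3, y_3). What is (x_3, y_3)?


Step 1: Find the fundamental solution (x₁, y₁) of x² - 123y² = 1.
  Expand √123 as a continued fraction. a₀ = ⌊√123⌋ = 11; iterate m_{k+1} = d_k·a_k − m_k, d_{k+1} = (123 − m_{k+1}²)/d_k, a_{k+1} = ⌊(a₀ + m_{k+1})/d_{k+1}⌋ (starting m₀ = 0, d₀ = 1), with convergents p_k = a_k·p_{k-1} + p_{k-2}, q_k = a_k·q_{k-1} + q_{k-2} (p₋₁ = 1, q₋₁ = 0):
  k = 0: a₀ = 11; p₀/q₀ = 11/1; p₀² − 123·q₀² = 121 − 123 = -2.
  k = 1: m = 11, d = 2, a = ⌊(11 + 11)/2⌋ = 11; p/q = (11·11 + 1)/(11·1 + 0) = 122/11; p² − 123·q² = 14884 − 14883 = 1.
  The first convergent with p² − 123·q² = 1 gives the fundamental solution (x₁, y₁) = (122, 11).
Step 2: Apply the recurrence (x_{n+1}, y_{n+1}) = (x₁x_n + 123y₁y_n, x₁y_n + y₁x_n) repeatedly.
  From (x_1, y_1) = (122, 11): x_2 = 122·122 + 123·11·11 = 29767; y_2 = 122·11 + 11·122 = 2684.
  From (x_2, y_2) = (29767, 2684): x_3 = 122·29767 + 123·11·2684 = 7263026; y_3 = 122·2684 + 11·29767 = 654885.
Step 3: Verify x_3² - 123·y_3² = 52751546676676 - 52751546676675 = 1 (should be 1). ✓

(x_1, y_1) = (122, 11); (x_3, y_3) = (7263026, 654885).


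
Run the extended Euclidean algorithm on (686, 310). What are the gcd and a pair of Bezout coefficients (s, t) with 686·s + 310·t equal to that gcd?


Euclidean algorithm on (686, 310) — divide until remainder is 0:
  686 = 2 · 310 + 66
  310 = 4 · 66 + 46
  66 = 1 · 46 + 20
  46 = 2 · 20 + 6
  20 = 3 · 6 + 2
  6 = 3 · 2 + 0
gcd(686, 310) = 2.
Track Bezout coefficients alongside the remainders: start with r₀ = 686 = a·1 + b·0 (s = 1, t = 0) and r₁ = 310 = a·0 + b·1 (s = 0, t = 1); each new remainder r_{k+1} = r_{k-1} − q_k·r_k inherits s_{k+1} = s_{k-1} − q_k·s_k, t_{k+1} = t_{k-1} − q_k·t_k, so r_k = a·s_k + b·t_k at every step:
  q = 2: r = 66, s = 1 − 2·0 = 1, t = 0 − 2·1 = -2  (check: 686·1 + 310·(-2) = 66)
  q = 4: r = 46, s = 0 − 4·1 = -4, t = 1 − 4·(-2) = 9  (check: 686·(-4) + 310·9 = 46)
  q = 1: r = 20, s = 1 − 1·(-4) = 5, t = -2 − 1·9 = -11  (check: 686·5 + 310·(-11) = 20)
  q = 2: r = 6, s = -4 − 2·5 = -14, t = 9 − 2·(-11) = 31  (check: 686·(-14) + 310·31 = 6)
  q = 3: r = 2, s = 5 − 3·(-14) = 47, t = -11 − 3·31 = -104  (check: 686·47 + 310·(-104) = 2)
The row with r = 2 (the gcd) gives the Bezout coefficients s = 47, t = -104.
Result: 686 · (47) + 310 · (-104) = 2.

gcd(686, 310) = 2; s = 47, t = -104 (check: 686·47 + 310·(-104) = 2).


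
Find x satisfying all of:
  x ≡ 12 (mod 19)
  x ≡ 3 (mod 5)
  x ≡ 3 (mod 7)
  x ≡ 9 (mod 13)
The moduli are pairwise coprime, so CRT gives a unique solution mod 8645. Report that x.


Product of moduli M = 19 · 5 · 7 · 13 = 8645.
Merge one congruence at a time:
  Start: x ≡ 12 (mod 19).
  Combine with x ≡ 3 (mod 5); new modulus lcm = 95.
    Write x = 12 + 19·t and substitute into x ≡ 3 (mod 5): 19·t ≡ 3 − 12 = -9 (mod 5).
    Reduce coefficients mod 5: 4·t ≡ 1 (mod 5).
    The inverse of 4 mod 5 is 4 (since 4·4 = 16 = 3·5 + 1), so t ≡ 4·1 = 4 ≡ 4 (mod 5).
    Then x = 12 + 19·4 = 88, valid modulo lcm(19, 5) = 95: x ≡ 88 (mod 95).
  Combine with x ≡ 3 (mod 7); new modulus lcm = 665.
    Write x = 88 + 95·t and substitute into x ≡ 3 (mod 7): 95·t ≡ 3 − 88 = -85 (mod 7).
    Reduce coefficients mod 7: 4·t ≡ 6 (mod 7).
    The inverse of 4 mod 7 is 2 (since 4·2 = 8 = 1·7 + 1), so t ≡ 2·6 = 12 ≡ 5 (mod 7).
    Then x = 88 + 95·5 = 563, valid modulo lcm(95, 7) = 665: x ≡ 563 (mod 665).
  Combine with x ≡ 9 (mod 13); new modulus lcm = 8645.
    Write x = 563 + 665·t and substitute into x ≡ 9 (mod 13): 665·t ≡ 9 − 563 = -554 (mod 13).
    Reduce coefficients mod 13: 2·t ≡ 5 (mod 13).
    The inverse of 2 mod 13 is 7 (since 2·7 = 14 = 1·13 + 1), so t ≡ 7·5 = 35 ≡ 9 (mod 13).
    Then x = 563 + 665·9 = 6548, valid modulo lcm(665, 13) = 8645: x ≡ 6548 (mod 8645).
Verify against each original: 6548 mod 19 = 12, 6548 mod 5 = 3, 6548 mod 7 = 3, 6548 mod 13 = 9.

x ≡ 6548 (mod 8645).


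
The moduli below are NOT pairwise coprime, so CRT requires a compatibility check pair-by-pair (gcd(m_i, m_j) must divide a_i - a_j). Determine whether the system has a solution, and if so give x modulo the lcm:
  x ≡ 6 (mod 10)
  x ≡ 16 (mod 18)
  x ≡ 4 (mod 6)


Moduli 10, 18, 6 are not pairwise coprime, so CRT works modulo lcm(m_i) when all pairwise compatibility conditions hold.
Pairwise compatibility: gcd(m_i, m_j) must divide a_i - a_j for every pair.
Merge one congruence at a time:
  Start: x ≡ 6 (mod 10).
  Combine with x ≡ 16 (mod 18): gcd(10, 18) = 2; 16 - 6 = 10, which IS divisible by 2, so compatible.
    Write x = 6 + 10·t and substitute into x ≡ 16 (mod 18): 10·t ≡ 16 − 6 = 10 (mod 18).
    Divide the congruence (and modulus) by g = 2: 5·t ≡ 5 (mod 9).
    The inverse of 5 mod 9 is 2 (since 5·2 = 10 = 1·9 + 1), so t ≡ 2·5 = 10 ≡ 1 (mod 9).
    Then x = 6 + 10·1 = 16, valid modulo lcm(10, 18) = 90: x ≡ 16 (mod 90).
  Combine with x ≡ 4 (mod 6): gcd(90, 6) = 6; 4 - 16 = -12, which IS divisible by 6, so compatible.
    Write x = 16 + 90·t and substitute into x ≡ 4 (mod 6): 90·t ≡ 4 − 16 = -12 (mod 6).
    Divide the congruence (and modulus) by g = 6: 15·t ≡ -2 (mod 1).
    Modulo 1 every t works; take t = 0.
    Then x = 16 + 90·0 = 16, valid modulo lcm(90, 6) = 90: x ≡ 16 (mod 90).
Verify: 16 mod 10 = 6, 16 mod 18 = 16, 16 mod 6 = 4.

x ≡ 16 (mod 90).


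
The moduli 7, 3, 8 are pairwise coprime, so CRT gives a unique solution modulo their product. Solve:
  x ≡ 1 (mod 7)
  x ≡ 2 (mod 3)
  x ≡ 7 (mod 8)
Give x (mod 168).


Moduli 7, 3, 8 are pairwise coprime; by CRT there is a unique solution modulo M = 7 · 3 · 8 = 168.
Solve pairwise, accumulating the modulus:
  Start with x ≡ 1 (mod 7).
  Combine with x ≡ 2 (mod 3): since gcd(7, 3) = 1, we get a unique residue mod 21.
    Write x = 1 + 7·t and substitute into x ≡ 2 (mod 3): 7·t ≡ 2 − 1 = 1 (mod 3).
    Reduce coefficients mod 3: 1·t ≡ 1 (mod 3).
    So t ≡ 1 (mod 3).
    Then x = 1 + 7·1 = 8, valid modulo lcm(7, 3) = 21: x ≡ 8 (mod 21).
  Combine with x ≡ 7 (mod 8): since gcd(21, 8) = 1, we get a unique residue mod 168.
    Write x = 8 + 21·t and substitute into x ≡ 7 (mod 8): 21·t ≡ 7 − 8 = -1 (mod 8).
    Reduce coefficients mod 8: 5·t ≡ 7 (mod 8).
    The inverse of 5 mod 8 is 5 (since 5·5 = 25 = 3·8 + 1), so t ≡ 5·7 = 35 ≡ 3 (mod 8).
    Then x = 8 + 21·3 = 71, valid modulo lcm(21, 8) = 168: x ≡ 71 (mod 168).
Verify: 71 mod 7 = 1 ✓, 71 mod 3 = 2 ✓, 71 mod 8 = 7 ✓.

x ≡ 71 (mod 168).


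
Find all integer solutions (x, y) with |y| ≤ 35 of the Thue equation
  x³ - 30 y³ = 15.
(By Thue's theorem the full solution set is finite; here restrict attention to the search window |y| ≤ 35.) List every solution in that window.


The equation is x³ - 30y³ = 15. For fixed y, x³ = 30·y³ + 15, so a solution requires the RHS to be a perfect cube.
Strategy: iterate y from -35 to 35, compute RHS = 30·y³ + 15, and check whether it is a (positive or negative) perfect cube.
Check small values of y:
  y = 0: RHS = 15 is not a perfect cube.
  y = 1: RHS = 45 is not a perfect cube.
  y = -1: RHS = -15 is not a perfect cube.
  y = 2: RHS = 255 is not a perfect cube.
  y = -2: RHS = -225 is not a perfect cube.
  y = 3: RHS = 825 is not a perfect cube.
  y = -3: RHS = -795 is not a perfect cube.
Continuing the search up to |y| = 35 finds no solutions either.
No (x, y) in the scanned range satisfies the equation.

No integer solutions with |y| ≤ 35.


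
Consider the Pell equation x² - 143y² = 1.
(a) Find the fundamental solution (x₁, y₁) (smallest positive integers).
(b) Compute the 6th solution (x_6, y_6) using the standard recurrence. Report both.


Step 1: Find the fundamental solution (x₁, y₁) of x² - 143y² = 1.
  Expand √143 as a continued fraction. a₀ = ⌊√143⌋ = 11; iterate m_{k+1} = d_k·a_k − m_k, d_{k+1} = (143 − m_{k+1}²)/d_k, a_{k+1} = ⌊(a₀ + m_{k+1})/d_{k+1}⌋ (starting m₀ = 0, d₀ = 1), with convergents p_k = a_k·p_{k-1} + p_{k-2}, q_k = a_k·q_{k-1} + q_{k-2} (p₋₁ = 1, q₋₁ = 0):
  k = 0: a₀ = 11; p₀/q₀ = 11/1; p₀² − 143·q₀² = 121 − 143 = -22.
  k = 1: m = 11, d = 22, a = ⌊(11 + 11)/22⌋ = 1; p/q = (1·11 + 1)/(1·1 + 0) = 12/1; p² − 143·q² = 144 − 143 = 1.
  The first convergent with p² − 143·q² = 1 gives the fundamental solution (x₁, y₁) = (12, 1).
Step 2: Apply the recurrence (x_{n+1}, y_{n+1}) = (x₁x_n + 143y₁y_n, x₁y_n + y₁x_n) repeatedly.
  From (x_1, y_1) = (12, 1): x_2 = 12·12 + 143·1·1 = 287; y_2 = 12·1 + 1·12 = 24.
  From (x_2, y_2) = (287, 24): x_3 = 12·287 + 143·1·24 = 6876; y_3 = 12·24 + 1·287 = 575.
  From (x_3, y_3) = (6876, 575): x_4 = 12·6876 + 143·1·575 = 164737; y_4 = 12·575 + 1·6876 = 13776.
  From (x_4, y_4) = (164737, 13776): x_5 = 12·164737 + 143·1·13776 = 3946812; y_5 = 12·13776 + 1·164737 = 330049.
  From (x_5, y_5) = (3946812, 330049): x_6 = 12·3946812 + 143·1·330049 = 94558751; y_6 = 12·330049 + 1·3946812 = 7907400.
Step 3: Verify x_6² - 143·y_6² = 8941357390680001 - 8941357390680000 = 1 (should be 1). ✓

(x_1, y_1) = (12, 1); (x_6, y_6) = (94558751, 7907400).


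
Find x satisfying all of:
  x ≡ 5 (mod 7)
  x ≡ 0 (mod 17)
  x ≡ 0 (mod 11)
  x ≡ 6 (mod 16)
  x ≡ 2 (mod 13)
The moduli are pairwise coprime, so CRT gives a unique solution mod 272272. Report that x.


Product of moduli M = 7 · 17 · 11 · 16 · 13 = 272272.
Merge one congruence at a time:
  Start: x ≡ 5 (mod 7).
  Combine with x ≡ 0 (mod 17); new modulus lcm = 119.
    Write x = 5 + 7·t and substitute into x ≡ 0 (mod 17): 7·t ≡ 0 − 5 = -5 (mod 17).
    Reduce coefficients mod 17: 7·t ≡ 12 (mod 17).
    The inverse of 7 mod 17 is 5 (since 7·5 = 35 = 2·17 + 1), so t ≡ 5·12 = 60 ≡ 9 (mod 17).
    Then x = 5 + 7·9 = 68, valid modulo lcm(7, 17) = 119: x ≡ 68 (mod 119).
  Combine with x ≡ 0 (mod 11); new modulus lcm = 1309.
    Write x = 68 + 119·t and substitute into x ≡ 0 (mod 11): 119·t ≡ 0 − 68 = -68 (mod 11).
    Reduce coefficients mod 11: 9·t ≡ 9 (mod 11).
    The inverse of 9 mod 11 is 5 (since 9·5 = 45 = 4·11 + 1), so t ≡ 5·9 = 45 ≡ 1 (mod 11).
    Then x = 68 + 119·1 = 187, valid modulo lcm(119, 11) = 1309: x ≡ 187 (mod 1309).
  Combine with x ≡ 6 (mod 16); new modulus lcm = 20944.
    Write x = 187 + 1309·t and substitute into x ≡ 6 (mod 16): 1309·t ≡ 6 − 187 = -181 (mod 16).
    Reduce coefficients mod 16: 13·t ≡ 11 (mod 16).
    The inverse of 13 mod 16 is 5 (since 13·5 = 65 = 4·16 + 1), so t ≡ 5·11 = 55 ≡ 7 (mod 16).
    Then x = 187 + 1309·7 = 9350, valid modulo lcm(1309, 16) = 20944: x ≡ 9350 (mod 20944).
  Combine with x ≡ 2 (mod 13); new modulus lcm = 272272.
    Write x = 9350 + 20944·t and substitute into x ≡ 2 (mod 13): 20944·t ≡ 2 − 9350 = -9348 (mod 13).
    Reduce coefficients mod 13: 1·t ≡ 12 (mod 13).
    So t ≡ 12 (mod 13).
    Then x = 9350 + 20944·12 = 260678, valid modulo lcm(20944, 13) = 272272: x ≡ 260678 (mod 272272).
Verify against each original: 260678 mod 7 = 5, 260678 mod 17 = 0, 260678 mod 11 = 0, 260678 mod 16 = 6, 260678 mod 13 = 2.

x ≡ 260678 (mod 272272).


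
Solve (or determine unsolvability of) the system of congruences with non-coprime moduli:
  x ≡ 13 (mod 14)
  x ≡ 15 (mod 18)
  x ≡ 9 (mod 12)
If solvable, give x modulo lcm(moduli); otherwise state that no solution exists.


Moduli 14, 18, 12 are not pairwise coprime, so CRT works modulo lcm(m_i) when all pairwise compatibility conditions hold.
Pairwise compatibility: gcd(m_i, m_j) must divide a_i - a_j for every pair.
Merge one congruence at a time:
  Start: x ≡ 13 (mod 14).
  Combine with x ≡ 15 (mod 18): gcd(14, 18) = 2; 15 - 13 = 2, which IS divisible by 2, so compatible.
    Write x = 13 + 14·t and substitute into x ≡ 15 (mod 18): 14·t ≡ 15 − 13 = 2 (mod 18).
    Divide the congruence (and modulus) by g = 2: 7·t ≡ 1 (mod 9).
    The inverse of 7 mod 9 is 4 (since 7·4 = 28 = 3·9 + 1), so t ≡ 4·1 = 4 ≡ 4 (mod 9).
    Then x = 13 + 14·4 = 69, valid modulo lcm(14, 18) = 126: x ≡ 69 (mod 126).
  Combine with x ≡ 9 (mod 12): gcd(126, 12) = 6; 9 - 69 = -60, which IS divisible by 6, so compatible.
    Write x = 69 + 126·t and substitute into x ≡ 9 (mod 12): 126·t ≡ 9 − 69 = -60 (mod 12).
    Divide the congruence (and modulus) by g = 6: 21·t ≡ -10 (mod 2).
    Reduce coefficients mod 2: 1·t ≡ 0 (mod 2).
    So t ≡ 0 (mod 2).
    Then x = 69 + 126·0 = 69, valid modulo lcm(126, 12) = 252: x ≡ 69 (mod 252).
Verify: 69 mod 14 = 13, 69 mod 18 = 15, 69 mod 12 = 9.

x ≡ 69 (mod 252).


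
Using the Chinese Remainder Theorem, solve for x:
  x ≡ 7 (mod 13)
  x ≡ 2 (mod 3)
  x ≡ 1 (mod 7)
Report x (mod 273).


Moduli 13, 3, 7 are pairwise coprime; by CRT there is a unique solution modulo M = 13 · 3 · 7 = 273.
Solve pairwise, accumulating the modulus:
  Start with x ≡ 7 (mod 13).
  Combine with x ≡ 2 (mod 3): since gcd(13, 3) = 1, we get a unique residue mod 39.
    Write x = 7 + 13·t and substitute into x ≡ 2 (mod 3): 13·t ≡ 2 − 7 = -5 (mod 3).
    Reduce coefficients mod 3: 1·t ≡ 1 (mod 3).
    So t ≡ 1 (mod 3).
    Then x = 7 + 13·1 = 20, valid modulo lcm(13, 3) = 39: x ≡ 20 (mod 39).
  Combine with x ≡ 1 (mod 7): since gcd(39, 7) = 1, we get a unique residue mod 273.
    Write x = 20 + 39·t and substitute into x ≡ 1 (mod 7): 39·t ≡ 1 − 20 = -19 (mod 7).
    Reduce coefficients mod 7: 4·t ≡ 2 (mod 7).
    The inverse of 4 mod 7 is 2 (since 4·2 = 8 = 1·7 + 1), so t ≡ 2·2 = 4 ≡ 4 (mod 7).
    Then x = 20 + 39·4 = 176, valid modulo lcm(39, 7) = 273: x ≡ 176 (mod 273).
Verify: 176 mod 13 = 7 ✓, 176 mod 3 = 2 ✓, 176 mod 7 = 1 ✓.

x ≡ 176 (mod 273).


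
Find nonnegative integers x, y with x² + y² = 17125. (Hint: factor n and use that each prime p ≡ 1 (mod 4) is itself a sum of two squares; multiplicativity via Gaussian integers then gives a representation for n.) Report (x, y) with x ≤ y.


Step 1: Factor n = 17125 = 5^3 · 137.
Step 2: Check the mod-4 condition on each prime factor: 5 ≡ 1 (mod 4), exponent 3; 137 ≡ 1 (mod 4), exponent 1.
All primes ≡ 3 (mod 4) appear to even exponent (or don't appear), so by the two-squares theorem n IS expressible as a sum of two squares.
Step 3: Build a representation. Group n = k² · m with k = 5 and m = 5 · 137 = 685 (a product of primes ≡ 1 (mod 4)); a representation of m scales to one of n via (k·x)² + (k·y)² = k²(x² + y²). Each prime p ≡ 1 (mod 4) is itself a sum of two squares; find a² by testing p − a² for a perfect square:
  5: 5 − 1² = 4 = 2² ⇒ 5 = 1² + 2².
  137: 137 − 1² = 136, 137 − 2² = 133, 137 − 3² = 128, 137 − 4² = 121 = 11² ⇒ 137 = 4² + 11².
  Combine using the Brahmagupta–Fibonacci identity (a² + b²)(c² + d²) = (ac − bd)² + (ad + bc)² = (ac + bd)² + (ad − bc)²:
  5 · 137 = 685: from (1² + 2²)(4² + 11²), take (1·4 − 2·11, 1·11 + 2·4) = (4 − 22, 11 + 8) = (-18, 19); dropping signs (only squares matter) gives (18, 19); check 18² + 19² = 324 + 361 = 685 ✓.
  Scale by k = 5: (5·18, 5·19) = (90, 95).
Step 4: Order so x ≤ y and verify: 90² + 95² = 8100 + 9025 = 17125 = n. ✓

n = 17125 = 90² + 95² (one valid representation with x ≤ y).


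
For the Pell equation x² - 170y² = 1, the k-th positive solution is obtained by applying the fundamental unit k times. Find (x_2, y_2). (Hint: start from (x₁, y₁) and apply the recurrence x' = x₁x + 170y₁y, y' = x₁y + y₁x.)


Step 1: Find the fundamental solution (x₁, y₁) of x² - 170y² = 1.
  Expand √170 as a continued fraction. a₀ = ⌊√170⌋ = 13; iterate m_{k+1} = d_k·a_k − m_k, d_{k+1} = (170 − m_{k+1}²)/d_k, a_{k+1} = ⌊(a₀ + m_{k+1})/d_{k+1}⌋ (starting m₀ = 0, d₀ = 1), with convergents p_k = a_k·p_{k-1} + p_{k-2}, q_k = a_k·q_{k-1} + q_{k-2} (p₋₁ = 1, q₋₁ = 0):
  k = 0: a₀ = 13; p₀/q₀ = 13/1; p₀² − 170·q₀² = 169 − 170 = -1.
  k = 1: m = 13, d = 1, a = ⌊(13 + 13)/1⌋ = 26; p/q = (26·13 + 1)/(26·1 + 0) = 339/26; p² − 170·q² = 114921 − 114920 = 1.
  The first convergent with p² − 170·q² = 1 gives the fundamental solution (x₁, y₁) = (339, 26).
Step 2: Apply the recurrence (x_{n+1}, y_{n+1}) = (x₁x_n + 170y₁y_n, x₁y_n + y₁x_n) repeatedly.
  From (x_1, y_1) = (339, 26): x_2 = 339·339 + 170·26·26 = 229841; y_2 = 339·26 + 26·339 = 17628.
Step 3: Verify x_2² - 170·y_2² = 52826885281 - 52826885280 = 1 (should be 1). ✓

(x_1, y_1) = (339, 26); (x_2, y_2) = (229841, 17628).


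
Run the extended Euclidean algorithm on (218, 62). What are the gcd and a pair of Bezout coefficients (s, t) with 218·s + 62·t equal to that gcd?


Euclidean algorithm on (218, 62) — divide until remainder is 0:
  218 = 3 · 62 + 32
  62 = 1 · 32 + 30
  32 = 1 · 30 + 2
  30 = 15 · 2 + 0
gcd(218, 62) = 2.
Track Bezout coefficients alongside the remainders: start with r₀ = 218 = a·1 + b·0 (s = 1, t = 0) and r₁ = 62 = a·0 + b·1 (s = 0, t = 1); each new remainder r_{k+1} = r_{k-1} − q_k·r_k inherits s_{k+1} = s_{k-1} − q_k·s_k, t_{k+1} = t_{k-1} − q_k·t_k, so r_k = a·s_k + b·t_k at every step:
  q = 3: r = 32, s = 1 − 3·0 = 1, t = 0 − 3·1 = -3  (check: 218·1 + 62·(-3) = 32)
  q = 1: r = 30, s = 0 − 1·1 = -1, t = 1 − 1·(-3) = 4  (check: 218·(-1) + 62·4 = 30)
  q = 1: r = 2, s = 1 − 1·(-1) = 2, t = -3 − 1·4 = -7  (check: 218·2 + 62·(-7) = 2)
The row with r = 2 (the gcd) gives the Bezout coefficients s = 2, t = -7.
Result: 218 · (2) + 62 · (-7) = 2.

gcd(218, 62) = 2; s = 2, t = -7 (check: 218·2 + 62·(-7) = 2).


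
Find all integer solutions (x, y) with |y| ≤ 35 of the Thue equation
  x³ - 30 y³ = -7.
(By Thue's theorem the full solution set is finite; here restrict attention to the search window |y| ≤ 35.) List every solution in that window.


The equation is x³ - 30y³ = -7. For fixed y, x³ = 30·y³ − 7, so a solution requires the RHS to be a perfect cube.
Strategy: iterate y from -35 to 35, compute RHS = 30·y³ − 7, and check whether it is a (positive or negative) perfect cube.
Check small values of y:
  y = 0: RHS = -7 is not a perfect cube.
  y = 1: RHS = 23 is not a perfect cube.
  y = -1: RHS = -37 is not a perfect cube.
  y = 2: RHS = 233 is not a perfect cube.
  y = -2: RHS = -247 is not a perfect cube.
  y = 3: RHS = 803 is not a perfect cube.
  y = -3: RHS = -817 is not a perfect cube.
Continuing the search up to |y| = 35 finds no solutions either.
No (x, y) in the scanned range satisfies the equation.

No integer solutions with |y| ≤ 35.


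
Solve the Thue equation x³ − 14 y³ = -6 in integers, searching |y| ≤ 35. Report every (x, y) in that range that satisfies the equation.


The equation is x³ - 14y³ = -6. For fixed y, x³ = 14·y³ − 6, so a solution requires the RHS to be a perfect cube.
Strategy: iterate y from -35 to 35, compute RHS = 14·y³ − 6, and check whether it is a (positive or negative) perfect cube.
Check small values of y:
  y = 0: RHS = -6 is not a perfect cube.
  y = 1: RHS = 8 = (2)³ ⇒ x = 2 works.
  y = -1: RHS = -20 is not a perfect cube.
  y = 2: RHS = 106 is not a perfect cube.
  y = -2: RHS = -118 is not a perfect cube.
  y = 3: RHS = 372 is not a perfect cube.
  y = -3: RHS = -384 is not a perfect cube.
Continuing the search up to |y| = 35 finds no further solutions beyond those listed.
Collected solutions: (2, 1).

Solutions (with |y| ≤ 35): (2, 1).


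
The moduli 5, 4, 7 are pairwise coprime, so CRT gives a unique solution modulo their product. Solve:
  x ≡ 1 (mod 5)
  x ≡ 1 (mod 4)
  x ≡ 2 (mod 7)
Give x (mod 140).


Moduli 5, 4, 7 are pairwise coprime; by CRT there is a unique solution modulo M = 5 · 4 · 7 = 140.
Solve pairwise, accumulating the modulus:
  Start with x ≡ 1 (mod 5).
  Combine with x ≡ 1 (mod 4): since gcd(5, 4) = 1, we get a unique residue mod 20.
    Write x = 1 + 5·t and substitute into x ≡ 1 (mod 4): 5·t ≡ 1 − 1 = 0 (mod 4).
    Reduce coefficients mod 4: 1·t ≡ 0 (mod 4).
    So t ≡ 0 (mod 4).
    Then x = 1 + 5·0 = 1, valid modulo lcm(5, 4) = 20: x ≡ 1 (mod 20).
  Combine with x ≡ 2 (mod 7): since gcd(20, 7) = 1, we get a unique residue mod 140.
    Write x = 1 + 20·t and substitute into x ≡ 2 (mod 7): 20·t ≡ 2 − 1 = 1 (mod 7).
    Reduce coefficients mod 7: 6·t ≡ 1 (mod 7).
    The inverse of 6 mod 7 is 6 (since 6·6 = 36 = 5·7 + 1), so t ≡ 6·1 = 6 ≡ 6 (mod 7).
    Then x = 1 + 20·6 = 121, valid modulo lcm(20, 7) = 140: x ≡ 121 (mod 140).
Verify: 121 mod 5 = 1 ✓, 121 mod 4 = 1 ✓, 121 mod 7 = 2 ✓.

x ≡ 121 (mod 140).


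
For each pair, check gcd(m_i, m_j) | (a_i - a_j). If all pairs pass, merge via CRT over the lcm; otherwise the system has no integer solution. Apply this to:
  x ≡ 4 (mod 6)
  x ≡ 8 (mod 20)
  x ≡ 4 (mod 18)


Moduli 6, 20, 18 are not pairwise coprime, so CRT works modulo lcm(m_i) when all pairwise compatibility conditions hold.
Pairwise compatibility: gcd(m_i, m_j) must divide a_i - a_j for every pair.
Merge one congruence at a time:
  Start: x ≡ 4 (mod 6).
  Combine with x ≡ 8 (mod 20): gcd(6, 20) = 2; 8 - 4 = 4, which IS divisible by 2, so compatible.
    Write x = 4 + 6·t and substitute into x ≡ 8 (mod 20): 6·t ≡ 8 − 4 = 4 (mod 20).
    Divide the congruence (and modulus) by g = 2: 3·t ≡ 2 (mod 10).
    The inverse of 3 mod 10 is 7 (since 3·7 = 21 = 2·10 + 1), so t ≡ 7·2 = 14 ≡ 4 (mod 10).
    Then x = 4 + 6·4 = 28, valid modulo lcm(6, 20) = 60: x ≡ 28 (mod 60).
  Combine with x ≡ 4 (mod 18): gcd(60, 18) = 6; 4 - 28 = -24, which IS divisible by 6, so compatible.
    Write x = 28 + 60·t and substitute into x ≡ 4 (mod 18): 60·t ≡ 4 − 28 = -24 (mod 18).
    Divide the congruence (and modulus) by g = 6: 10·t ≡ -4 (mod 3).
    Reduce coefficients mod 3: 1·t ≡ 2 (mod 3).
    So t ≡ 2 (mod 3).
    Then x = 28 + 60·2 = 148, valid modulo lcm(60, 18) = 180: x ≡ 148 (mod 180).
Verify: 148 mod 6 = 4, 148 mod 20 = 8, 148 mod 18 = 4.

x ≡ 148 (mod 180).


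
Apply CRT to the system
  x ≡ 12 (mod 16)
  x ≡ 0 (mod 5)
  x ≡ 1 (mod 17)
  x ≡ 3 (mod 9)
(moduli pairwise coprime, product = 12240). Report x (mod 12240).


Product of moduli M = 16 · 5 · 17 · 9 = 12240.
Merge one congruence at a time:
  Start: x ≡ 12 (mod 16).
  Combine with x ≡ 0 (mod 5); new modulus lcm = 80.
    Write x = 12 + 16·t and substitute into x ≡ 0 (mod 5): 16·t ≡ 0 − 12 = -12 (mod 5).
    Reduce coefficients mod 5: 1·t ≡ 3 (mod 5).
    So t ≡ 3 (mod 5).
    Then x = 12 + 16·3 = 60, valid modulo lcm(16, 5) = 80: x ≡ 60 (mod 80).
  Combine with x ≡ 1 (mod 17); new modulus lcm = 1360.
    Write x = 60 + 80·t and substitute into x ≡ 1 (mod 17): 80·t ≡ 1 − 60 = -59 (mod 17).
    Reduce coefficients mod 17: 12·t ≡ 9 (mod 17).
    The inverse of 12 mod 17 is 10 (since 12·10 = 120 = 7·17 + 1), so t ≡ 10·9 = 90 ≡ 5 (mod 17).
    Then x = 60 + 80·5 = 460, valid modulo lcm(80, 17) = 1360: x ≡ 460 (mod 1360).
  Combine with x ≡ 3 (mod 9); new modulus lcm = 12240.
    Write x = 460 + 1360·t and substitute into x ≡ 3 (mod 9): 1360·t ≡ 3 − 460 = -457 (mod 9).
    Reduce coefficients mod 9: 1·t ≡ 2 (mod 9).
    So t ≡ 2 (mod 9).
    Then x = 460 + 1360·2 = 3180, valid modulo lcm(1360, 9) = 12240: x ≡ 3180 (mod 12240).
Verify against each original: 3180 mod 16 = 12, 3180 mod 5 = 0, 3180 mod 17 = 1, 3180 mod 9 = 3.

x ≡ 3180 (mod 12240).
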